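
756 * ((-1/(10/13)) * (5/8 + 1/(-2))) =-2457/20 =-122.85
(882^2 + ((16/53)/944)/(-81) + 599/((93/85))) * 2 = 12224955648664/7851897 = 1556942.95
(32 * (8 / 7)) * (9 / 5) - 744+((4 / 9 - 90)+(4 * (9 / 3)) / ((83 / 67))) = -758.04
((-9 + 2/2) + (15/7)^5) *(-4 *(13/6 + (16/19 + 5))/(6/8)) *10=-45644083760/2873997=-15881.74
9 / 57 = 3 / 19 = 0.16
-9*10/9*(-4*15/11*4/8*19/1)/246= 950/451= 2.11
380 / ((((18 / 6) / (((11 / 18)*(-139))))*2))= -145255 / 27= -5379.81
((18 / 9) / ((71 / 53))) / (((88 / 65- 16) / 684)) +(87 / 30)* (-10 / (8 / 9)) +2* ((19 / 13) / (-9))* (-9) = -87364841 / 878696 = -99.43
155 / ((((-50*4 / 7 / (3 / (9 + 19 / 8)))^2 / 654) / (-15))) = -547398 / 4225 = -129.56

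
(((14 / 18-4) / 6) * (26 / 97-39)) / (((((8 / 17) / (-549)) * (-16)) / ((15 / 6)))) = 564921305 / 148992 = 3791.62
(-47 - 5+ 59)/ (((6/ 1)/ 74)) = 259/ 3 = 86.33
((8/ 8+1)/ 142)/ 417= 1/ 29607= 0.00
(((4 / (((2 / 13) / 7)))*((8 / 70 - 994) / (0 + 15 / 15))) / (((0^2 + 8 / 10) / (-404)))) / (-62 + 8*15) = 45674018 / 29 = 1574966.14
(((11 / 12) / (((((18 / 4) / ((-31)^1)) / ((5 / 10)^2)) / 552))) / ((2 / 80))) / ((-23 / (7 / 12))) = 884.07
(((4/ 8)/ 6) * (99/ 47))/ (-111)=-11/ 6956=-0.00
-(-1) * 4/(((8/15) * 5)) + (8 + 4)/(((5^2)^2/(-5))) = 351/250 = 1.40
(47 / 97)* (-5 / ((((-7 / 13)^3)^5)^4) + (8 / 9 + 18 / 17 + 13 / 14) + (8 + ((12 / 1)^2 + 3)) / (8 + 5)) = -6417025712396916565734141889731708764534993867462022450477041624470397567 / 196028363316155509483411471075270172672922220360368361866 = -32735189968645026.65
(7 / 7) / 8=1 / 8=0.12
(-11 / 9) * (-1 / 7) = 11 / 63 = 0.17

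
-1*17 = -17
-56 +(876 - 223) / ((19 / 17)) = 10037 / 19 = 528.26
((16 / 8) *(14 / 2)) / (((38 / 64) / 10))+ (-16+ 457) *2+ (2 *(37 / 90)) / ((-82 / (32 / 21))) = 822855062 / 736155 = 1117.77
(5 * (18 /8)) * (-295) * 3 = -39825 /4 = -9956.25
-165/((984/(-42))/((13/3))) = 5005/164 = 30.52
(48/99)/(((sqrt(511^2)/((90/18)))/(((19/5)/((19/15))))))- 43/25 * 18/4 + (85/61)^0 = -1890277/281050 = -6.73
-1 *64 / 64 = -1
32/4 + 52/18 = 98/9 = 10.89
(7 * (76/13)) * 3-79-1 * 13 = 400/13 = 30.77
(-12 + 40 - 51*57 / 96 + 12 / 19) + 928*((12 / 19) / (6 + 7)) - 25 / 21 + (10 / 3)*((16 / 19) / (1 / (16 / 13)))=45.70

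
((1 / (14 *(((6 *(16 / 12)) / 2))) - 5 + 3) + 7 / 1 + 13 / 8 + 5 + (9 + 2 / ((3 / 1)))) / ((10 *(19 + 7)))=179 / 2184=0.08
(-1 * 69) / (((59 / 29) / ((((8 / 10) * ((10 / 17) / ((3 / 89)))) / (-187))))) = 474904 / 187561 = 2.53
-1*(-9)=9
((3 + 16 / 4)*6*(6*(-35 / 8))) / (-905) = 441 / 362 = 1.22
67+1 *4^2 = 83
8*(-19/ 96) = -19/ 12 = -1.58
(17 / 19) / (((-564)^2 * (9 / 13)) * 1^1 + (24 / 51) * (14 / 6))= 11271 / 2774129048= 0.00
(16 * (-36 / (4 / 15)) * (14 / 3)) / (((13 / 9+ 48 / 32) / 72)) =-13063680 / 53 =-246484.53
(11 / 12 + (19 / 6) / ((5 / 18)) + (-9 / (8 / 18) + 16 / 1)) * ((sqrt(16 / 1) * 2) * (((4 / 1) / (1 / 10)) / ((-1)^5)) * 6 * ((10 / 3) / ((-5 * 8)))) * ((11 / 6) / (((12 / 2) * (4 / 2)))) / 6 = 2662 / 81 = 32.86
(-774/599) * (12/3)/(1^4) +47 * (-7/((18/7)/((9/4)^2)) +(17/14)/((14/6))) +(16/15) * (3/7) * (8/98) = -20657168243/32873120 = -628.39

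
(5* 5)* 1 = 25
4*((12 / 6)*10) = 80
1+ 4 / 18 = 1.22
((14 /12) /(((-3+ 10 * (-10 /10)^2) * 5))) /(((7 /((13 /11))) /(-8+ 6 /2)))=-13 /462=-0.03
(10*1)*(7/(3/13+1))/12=4.74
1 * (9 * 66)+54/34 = 10125/17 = 595.59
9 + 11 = 20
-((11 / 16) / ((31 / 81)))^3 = -707347971 / 122023936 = -5.80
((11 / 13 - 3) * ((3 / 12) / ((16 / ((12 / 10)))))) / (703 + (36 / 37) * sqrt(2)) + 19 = 6993 * sqrt(2) / 87954038770 + 6684486735973 / 351816155080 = 19.00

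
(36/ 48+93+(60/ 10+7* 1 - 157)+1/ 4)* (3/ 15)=-10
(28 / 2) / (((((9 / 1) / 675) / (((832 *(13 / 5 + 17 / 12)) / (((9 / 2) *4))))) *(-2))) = -877240 / 9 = -97471.11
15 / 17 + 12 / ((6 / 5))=10.88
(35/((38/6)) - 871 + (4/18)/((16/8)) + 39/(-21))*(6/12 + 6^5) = -8072489143/1197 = -6743934.12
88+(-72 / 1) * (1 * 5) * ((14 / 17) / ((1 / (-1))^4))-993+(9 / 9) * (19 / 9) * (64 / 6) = -541139 / 459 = -1178.95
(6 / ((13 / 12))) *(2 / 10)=72 / 65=1.11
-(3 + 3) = -6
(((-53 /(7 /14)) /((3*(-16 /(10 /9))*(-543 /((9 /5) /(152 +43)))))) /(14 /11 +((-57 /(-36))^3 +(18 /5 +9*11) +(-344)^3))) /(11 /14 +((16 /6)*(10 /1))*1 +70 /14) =391776 /12407902947257790089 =0.00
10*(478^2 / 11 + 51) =2290450 / 11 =208222.73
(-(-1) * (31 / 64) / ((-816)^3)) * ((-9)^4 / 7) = -7533 / 9015394304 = -0.00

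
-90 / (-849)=30 / 283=0.11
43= 43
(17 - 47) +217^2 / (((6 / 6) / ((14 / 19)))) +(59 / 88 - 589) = 56979801 / 1672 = 34078.83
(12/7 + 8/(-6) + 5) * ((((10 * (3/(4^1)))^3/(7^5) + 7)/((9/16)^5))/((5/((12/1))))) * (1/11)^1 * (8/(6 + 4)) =223841764769792/1910440345275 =117.17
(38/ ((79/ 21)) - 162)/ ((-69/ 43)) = 94.66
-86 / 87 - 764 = -66554 / 87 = -764.99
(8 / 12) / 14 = 1 / 21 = 0.05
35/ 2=17.50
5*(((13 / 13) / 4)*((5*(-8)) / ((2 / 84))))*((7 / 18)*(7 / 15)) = -3430 / 9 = -381.11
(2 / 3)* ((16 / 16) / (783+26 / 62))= 31 / 36429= 0.00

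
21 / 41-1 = -20 / 41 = -0.49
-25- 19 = -44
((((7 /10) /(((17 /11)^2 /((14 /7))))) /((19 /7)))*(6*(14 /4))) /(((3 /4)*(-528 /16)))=-15092 /82365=-0.18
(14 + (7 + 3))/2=12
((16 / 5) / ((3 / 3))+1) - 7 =-14 / 5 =-2.80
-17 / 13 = -1.31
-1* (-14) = 14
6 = 6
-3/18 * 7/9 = -7/54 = -0.13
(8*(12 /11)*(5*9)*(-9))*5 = -194400 /11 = -17672.73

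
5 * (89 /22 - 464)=-50595 /22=-2299.77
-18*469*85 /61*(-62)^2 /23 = -2758339080 /1403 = -1966029.28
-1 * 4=-4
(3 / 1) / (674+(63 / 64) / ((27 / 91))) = 0.00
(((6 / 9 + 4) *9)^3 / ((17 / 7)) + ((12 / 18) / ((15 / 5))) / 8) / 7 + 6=18695897 / 4284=4364.12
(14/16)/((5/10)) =7/4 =1.75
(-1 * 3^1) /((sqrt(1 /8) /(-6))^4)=-248832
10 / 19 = 0.53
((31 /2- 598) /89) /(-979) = 1165 /174262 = 0.01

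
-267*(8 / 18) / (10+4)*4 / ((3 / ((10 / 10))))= -712 / 63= -11.30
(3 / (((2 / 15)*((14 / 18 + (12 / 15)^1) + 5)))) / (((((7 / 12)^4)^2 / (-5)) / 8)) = -2176782336000 / 213297637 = -10205.37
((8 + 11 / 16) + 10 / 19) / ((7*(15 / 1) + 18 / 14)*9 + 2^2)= 19607 / 2044096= 0.01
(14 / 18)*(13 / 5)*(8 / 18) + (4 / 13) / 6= 5002 / 5265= 0.95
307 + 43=350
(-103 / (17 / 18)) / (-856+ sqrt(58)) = 309 * sqrt(58) / 2075921+ 264504 / 2075921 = 0.13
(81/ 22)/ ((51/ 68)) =54/ 11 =4.91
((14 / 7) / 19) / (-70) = -1 / 665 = -0.00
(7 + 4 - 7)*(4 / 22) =8 / 11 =0.73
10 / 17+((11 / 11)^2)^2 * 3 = 61 / 17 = 3.59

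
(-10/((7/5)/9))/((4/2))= -32.14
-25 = -25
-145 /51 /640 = -29 /6528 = -0.00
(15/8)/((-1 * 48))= -0.04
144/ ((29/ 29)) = 144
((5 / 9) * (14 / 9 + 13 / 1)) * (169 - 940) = -168335 / 27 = -6234.63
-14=-14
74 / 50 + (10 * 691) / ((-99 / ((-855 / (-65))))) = -3276959 / 3575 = -916.63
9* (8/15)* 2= 48/5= 9.60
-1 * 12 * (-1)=12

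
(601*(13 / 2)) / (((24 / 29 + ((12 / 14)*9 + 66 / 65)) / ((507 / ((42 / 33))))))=27378431795 / 168144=162827.29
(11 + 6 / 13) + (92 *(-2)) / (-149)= 24593 / 1937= 12.70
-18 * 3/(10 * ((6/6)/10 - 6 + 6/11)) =594/589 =1.01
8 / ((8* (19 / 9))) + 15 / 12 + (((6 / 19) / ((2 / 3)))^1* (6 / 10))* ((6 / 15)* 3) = 3923 / 1900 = 2.06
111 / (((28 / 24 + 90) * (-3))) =-222 / 547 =-0.41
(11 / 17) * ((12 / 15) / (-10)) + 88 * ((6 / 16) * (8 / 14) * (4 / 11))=20246 / 2975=6.81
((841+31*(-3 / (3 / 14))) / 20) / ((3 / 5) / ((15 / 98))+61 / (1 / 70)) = 2035 / 427392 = 0.00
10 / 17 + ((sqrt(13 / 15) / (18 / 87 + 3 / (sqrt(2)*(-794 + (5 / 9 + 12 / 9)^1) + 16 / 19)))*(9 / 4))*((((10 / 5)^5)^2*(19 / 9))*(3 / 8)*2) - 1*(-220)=7895627337792*sqrt(390) / 733741280995 + 3750 / 17 + 2587924035701504*sqrt(195) / 2201223842985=16850.51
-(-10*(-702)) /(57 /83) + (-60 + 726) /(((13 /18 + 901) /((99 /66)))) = -3152043162 /308389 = -10221.00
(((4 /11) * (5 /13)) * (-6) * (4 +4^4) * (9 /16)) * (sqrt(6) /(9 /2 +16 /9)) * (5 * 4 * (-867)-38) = 422285400 * sqrt(6) /1243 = 832167.14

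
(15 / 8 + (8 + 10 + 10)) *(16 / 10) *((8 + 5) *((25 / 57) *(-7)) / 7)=-15535 / 57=-272.54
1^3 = 1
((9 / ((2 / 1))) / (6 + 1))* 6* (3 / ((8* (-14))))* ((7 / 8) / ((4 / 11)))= -891 / 3584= -0.25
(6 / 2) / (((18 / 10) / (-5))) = -25 / 3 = -8.33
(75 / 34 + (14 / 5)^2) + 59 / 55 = 103959 / 9350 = 11.12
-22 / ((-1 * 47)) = 0.47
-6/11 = -0.55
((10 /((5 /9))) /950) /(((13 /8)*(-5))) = -72 /30875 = -0.00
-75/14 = -5.36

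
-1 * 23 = -23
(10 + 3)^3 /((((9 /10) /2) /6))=87880 /3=29293.33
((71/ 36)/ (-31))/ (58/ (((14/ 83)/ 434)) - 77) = -71/ 166459212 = -0.00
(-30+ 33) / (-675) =-1 / 225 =-0.00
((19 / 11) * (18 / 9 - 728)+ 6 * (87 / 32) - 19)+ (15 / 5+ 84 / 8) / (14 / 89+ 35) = -20965193 / 16688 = -1256.30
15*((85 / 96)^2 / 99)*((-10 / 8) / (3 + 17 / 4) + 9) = 36125 / 34452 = 1.05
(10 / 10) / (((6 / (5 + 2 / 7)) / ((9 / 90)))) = 37 / 420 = 0.09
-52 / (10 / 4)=-104 / 5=-20.80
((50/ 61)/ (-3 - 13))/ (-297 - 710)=25/ 491416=0.00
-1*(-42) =42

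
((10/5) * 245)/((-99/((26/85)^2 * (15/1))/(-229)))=15170792/9537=1590.73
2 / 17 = 0.12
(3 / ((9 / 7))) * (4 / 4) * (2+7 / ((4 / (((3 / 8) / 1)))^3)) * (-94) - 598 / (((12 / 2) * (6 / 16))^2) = -740597287 / 1327104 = -558.06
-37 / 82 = -0.45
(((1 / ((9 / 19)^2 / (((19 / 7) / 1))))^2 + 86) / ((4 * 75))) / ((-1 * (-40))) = 14938787 / 771573600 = 0.02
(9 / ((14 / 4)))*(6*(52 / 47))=5616 / 329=17.07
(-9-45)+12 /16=-213 /4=-53.25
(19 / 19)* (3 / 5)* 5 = 3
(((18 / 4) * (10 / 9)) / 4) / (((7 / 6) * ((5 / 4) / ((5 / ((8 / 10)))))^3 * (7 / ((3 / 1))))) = 5625 / 98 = 57.40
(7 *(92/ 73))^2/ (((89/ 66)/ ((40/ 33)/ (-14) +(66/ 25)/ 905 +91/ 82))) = 26054029356656/ 439954912625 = 59.22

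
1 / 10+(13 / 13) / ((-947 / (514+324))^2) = 7919249 / 8968090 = 0.88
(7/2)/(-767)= -0.00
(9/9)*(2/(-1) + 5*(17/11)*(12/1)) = 998/11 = 90.73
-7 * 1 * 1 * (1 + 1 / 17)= -126 / 17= -7.41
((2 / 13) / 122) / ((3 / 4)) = 4 / 2379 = 0.00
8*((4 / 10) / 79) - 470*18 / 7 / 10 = -120.82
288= 288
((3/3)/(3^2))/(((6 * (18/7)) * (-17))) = -7/16524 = -0.00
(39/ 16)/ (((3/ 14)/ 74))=3367/ 4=841.75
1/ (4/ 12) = 3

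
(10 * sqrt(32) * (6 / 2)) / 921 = 40 * sqrt(2) / 307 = 0.18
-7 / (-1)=7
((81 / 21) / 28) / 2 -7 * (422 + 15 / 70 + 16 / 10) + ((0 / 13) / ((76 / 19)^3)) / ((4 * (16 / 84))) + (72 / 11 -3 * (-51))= -2807.09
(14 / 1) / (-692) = -7 / 346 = -0.02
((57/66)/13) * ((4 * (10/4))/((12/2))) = 95/858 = 0.11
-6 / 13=-0.46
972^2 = 944784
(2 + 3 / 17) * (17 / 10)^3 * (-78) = -417027 / 500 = -834.05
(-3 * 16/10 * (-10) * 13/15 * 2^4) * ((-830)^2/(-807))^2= 315882584576000/651249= 485041181.75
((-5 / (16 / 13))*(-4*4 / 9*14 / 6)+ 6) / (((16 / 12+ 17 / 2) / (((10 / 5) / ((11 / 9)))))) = 2468 / 649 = 3.80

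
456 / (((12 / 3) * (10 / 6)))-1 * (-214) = 1412 / 5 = 282.40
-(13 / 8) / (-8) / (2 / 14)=91 / 64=1.42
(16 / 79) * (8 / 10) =64 / 395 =0.16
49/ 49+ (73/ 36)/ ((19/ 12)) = 130/ 57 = 2.28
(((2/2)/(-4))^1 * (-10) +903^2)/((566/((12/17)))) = 4892469/4811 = 1016.93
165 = 165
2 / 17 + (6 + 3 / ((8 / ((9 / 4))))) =3787 / 544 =6.96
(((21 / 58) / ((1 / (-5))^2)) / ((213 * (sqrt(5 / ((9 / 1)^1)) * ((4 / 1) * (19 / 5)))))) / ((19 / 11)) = 5775 * sqrt(5) / 5946392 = 0.00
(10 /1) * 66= 660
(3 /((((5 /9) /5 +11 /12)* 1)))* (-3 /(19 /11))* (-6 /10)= 10692 /3515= 3.04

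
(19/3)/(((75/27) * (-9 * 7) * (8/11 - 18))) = 11/5250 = 0.00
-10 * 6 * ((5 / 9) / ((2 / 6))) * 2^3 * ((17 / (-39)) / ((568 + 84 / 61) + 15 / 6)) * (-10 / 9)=-0.68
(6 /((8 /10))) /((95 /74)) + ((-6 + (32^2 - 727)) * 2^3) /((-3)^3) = -13745 /171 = -80.38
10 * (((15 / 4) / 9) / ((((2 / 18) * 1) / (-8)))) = -300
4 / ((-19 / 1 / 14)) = -2.95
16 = 16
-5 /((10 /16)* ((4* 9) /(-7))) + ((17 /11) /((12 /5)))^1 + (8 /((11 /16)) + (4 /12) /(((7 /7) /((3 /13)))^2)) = 927139 /66924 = 13.85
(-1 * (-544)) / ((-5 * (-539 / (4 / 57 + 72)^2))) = 9180361216 / 8756055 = 1048.46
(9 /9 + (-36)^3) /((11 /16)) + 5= -746425 /11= -67856.82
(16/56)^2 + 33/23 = 1709/1127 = 1.52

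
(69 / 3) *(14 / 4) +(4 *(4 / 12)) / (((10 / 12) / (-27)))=373 / 10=37.30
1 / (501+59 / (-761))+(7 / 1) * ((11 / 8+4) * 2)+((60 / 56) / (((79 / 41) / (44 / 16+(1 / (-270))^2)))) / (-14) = 67361511767204 / 896447012265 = 75.14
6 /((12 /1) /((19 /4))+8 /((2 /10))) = 0.14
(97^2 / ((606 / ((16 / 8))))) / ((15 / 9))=9409 / 505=18.63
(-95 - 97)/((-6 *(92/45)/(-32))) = -11520/23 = -500.87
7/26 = 0.27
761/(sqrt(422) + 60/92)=-262545/223013 + 402569 * sqrt(422)/223013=35.91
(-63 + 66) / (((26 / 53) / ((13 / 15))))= 53 / 10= 5.30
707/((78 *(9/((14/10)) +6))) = 4949/6786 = 0.73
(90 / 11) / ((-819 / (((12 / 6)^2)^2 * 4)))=-640 / 1001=-0.64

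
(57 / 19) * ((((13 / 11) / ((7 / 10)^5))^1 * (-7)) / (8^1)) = -487500 / 26411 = -18.46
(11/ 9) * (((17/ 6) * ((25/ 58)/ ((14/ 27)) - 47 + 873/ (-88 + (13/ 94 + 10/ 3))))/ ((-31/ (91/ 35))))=48333951965/ 2945577096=16.41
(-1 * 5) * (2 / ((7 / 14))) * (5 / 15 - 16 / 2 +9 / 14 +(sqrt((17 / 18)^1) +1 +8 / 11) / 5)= 30854 / 231 - 2 * sqrt(34) / 3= 129.68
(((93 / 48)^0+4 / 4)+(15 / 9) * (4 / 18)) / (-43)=-64 / 1161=-0.06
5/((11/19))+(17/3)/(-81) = 22898/2673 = 8.57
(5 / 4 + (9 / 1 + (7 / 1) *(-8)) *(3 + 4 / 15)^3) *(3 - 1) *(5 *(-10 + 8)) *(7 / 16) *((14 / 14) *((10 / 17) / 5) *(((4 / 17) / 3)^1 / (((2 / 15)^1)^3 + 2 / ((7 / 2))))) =5414778565 / 23506104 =230.36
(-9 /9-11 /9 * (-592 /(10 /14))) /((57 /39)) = 592007 /855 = 692.41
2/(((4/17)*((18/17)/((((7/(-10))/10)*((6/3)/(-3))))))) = 2023/5400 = 0.37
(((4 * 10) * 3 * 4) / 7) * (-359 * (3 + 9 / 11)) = -93992.73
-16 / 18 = -8 / 9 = -0.89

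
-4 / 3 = -1.33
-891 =-891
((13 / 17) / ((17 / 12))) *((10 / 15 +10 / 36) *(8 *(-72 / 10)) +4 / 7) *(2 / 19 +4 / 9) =-15.97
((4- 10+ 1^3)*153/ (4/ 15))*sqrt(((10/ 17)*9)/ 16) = -2025*sqrt(170)/ 16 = -1650.17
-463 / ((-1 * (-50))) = -463 / 50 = -9.26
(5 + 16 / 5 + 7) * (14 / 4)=266 / 5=53.20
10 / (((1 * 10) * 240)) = 1 / 240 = 0.00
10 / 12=5 / 6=0.83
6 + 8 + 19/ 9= 16.11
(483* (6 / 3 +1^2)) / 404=1449 / 404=3.59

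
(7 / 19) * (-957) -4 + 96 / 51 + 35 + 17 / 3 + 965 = 630790 / 969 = 650.97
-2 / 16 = -1 / 8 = -0.12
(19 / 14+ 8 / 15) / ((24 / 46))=9131 / 2520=3.62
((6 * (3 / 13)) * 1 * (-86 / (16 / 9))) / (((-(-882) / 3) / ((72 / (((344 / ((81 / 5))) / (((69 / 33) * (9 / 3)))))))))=-1358127 / 280280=-4.85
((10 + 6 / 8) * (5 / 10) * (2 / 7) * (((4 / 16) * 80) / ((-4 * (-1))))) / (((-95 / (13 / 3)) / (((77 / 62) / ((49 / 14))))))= -6149 / 49476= -0.12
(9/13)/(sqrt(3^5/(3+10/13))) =7 * sqrt(39)/507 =0.09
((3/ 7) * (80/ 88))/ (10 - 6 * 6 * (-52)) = 15/ 72457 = 0.00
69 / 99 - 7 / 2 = -185 / 66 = -2.80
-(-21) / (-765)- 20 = -5107 / 255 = -20.03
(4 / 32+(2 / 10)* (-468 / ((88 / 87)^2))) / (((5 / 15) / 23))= -61021047 / 9680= -6303.83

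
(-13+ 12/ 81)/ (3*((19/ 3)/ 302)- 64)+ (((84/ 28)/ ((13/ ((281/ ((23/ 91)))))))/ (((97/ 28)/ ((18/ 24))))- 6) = 57860443919/ 1163116233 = 49.75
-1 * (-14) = 14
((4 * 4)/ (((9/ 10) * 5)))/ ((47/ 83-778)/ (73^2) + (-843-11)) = -14153824/ 3400152345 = -0.00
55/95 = 11/19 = 0.58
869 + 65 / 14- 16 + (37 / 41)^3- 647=203957171 / 964894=211.38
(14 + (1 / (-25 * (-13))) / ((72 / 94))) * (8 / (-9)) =-327694 / 26325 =-12.45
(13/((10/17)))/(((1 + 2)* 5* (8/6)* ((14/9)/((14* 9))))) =17901/200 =89.50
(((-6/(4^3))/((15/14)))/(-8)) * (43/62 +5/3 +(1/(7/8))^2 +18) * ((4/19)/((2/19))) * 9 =592401/138880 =4.27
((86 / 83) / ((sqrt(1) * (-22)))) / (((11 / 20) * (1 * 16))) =-215 / 40172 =-0.01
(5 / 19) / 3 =5 / 57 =0.09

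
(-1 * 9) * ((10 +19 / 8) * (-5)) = 4455 / 8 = 556.88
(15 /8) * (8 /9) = 5 /3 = 1.67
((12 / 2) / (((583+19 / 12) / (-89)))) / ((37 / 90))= -115344 / 51911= -2.22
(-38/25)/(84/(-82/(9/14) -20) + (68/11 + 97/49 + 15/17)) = -115600408/644509225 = -0.18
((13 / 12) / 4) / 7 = 13 / 336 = 0.04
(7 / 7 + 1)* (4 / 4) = 2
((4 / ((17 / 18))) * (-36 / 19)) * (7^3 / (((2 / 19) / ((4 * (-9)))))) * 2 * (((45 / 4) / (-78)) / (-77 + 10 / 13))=60011280 / 16847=3562.13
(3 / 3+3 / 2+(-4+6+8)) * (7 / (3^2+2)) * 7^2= 8575 / 22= 389.77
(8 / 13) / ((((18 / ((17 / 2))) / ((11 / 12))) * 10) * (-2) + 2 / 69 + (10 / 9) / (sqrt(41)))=-1418330236851 / 106420229147882 - 832437045 * sqrt(41) / 106420229147882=-0.01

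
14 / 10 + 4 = 27 / 5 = 5.40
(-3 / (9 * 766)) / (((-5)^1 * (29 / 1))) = 0.00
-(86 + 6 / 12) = -173 / 2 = -86.50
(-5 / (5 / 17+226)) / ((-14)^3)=85 / 10556168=0.00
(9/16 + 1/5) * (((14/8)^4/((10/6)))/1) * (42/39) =3075681/665600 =4.62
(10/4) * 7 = 35/2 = 17.50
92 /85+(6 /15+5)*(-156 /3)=-23776 /85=-279.72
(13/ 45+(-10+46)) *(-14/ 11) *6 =-277.12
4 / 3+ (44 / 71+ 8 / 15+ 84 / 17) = 134476 / 18105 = 7.43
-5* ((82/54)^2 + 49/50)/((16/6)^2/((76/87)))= -2275649/1127520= -2.02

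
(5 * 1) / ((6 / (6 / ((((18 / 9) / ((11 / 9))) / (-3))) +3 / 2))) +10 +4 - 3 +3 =73 / 12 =6.08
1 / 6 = 0.17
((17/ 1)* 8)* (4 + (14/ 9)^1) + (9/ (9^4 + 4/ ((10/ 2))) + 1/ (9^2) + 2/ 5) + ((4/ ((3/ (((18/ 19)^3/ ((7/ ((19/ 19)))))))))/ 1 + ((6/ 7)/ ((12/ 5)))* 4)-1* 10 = 68132568102212/ 91139957055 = 747.56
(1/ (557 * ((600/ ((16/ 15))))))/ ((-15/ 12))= -8/ 3133125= -0.00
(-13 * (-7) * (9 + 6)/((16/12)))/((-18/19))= -1080.62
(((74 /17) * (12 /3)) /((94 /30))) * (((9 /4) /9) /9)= 370 /2397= 0.15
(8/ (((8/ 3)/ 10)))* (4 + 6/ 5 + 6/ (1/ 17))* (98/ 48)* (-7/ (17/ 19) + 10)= 242942/ 17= 14290.71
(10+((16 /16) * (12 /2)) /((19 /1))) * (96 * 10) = 188160 /19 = 9903.16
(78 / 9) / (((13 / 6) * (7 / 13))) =52 / 7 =7.43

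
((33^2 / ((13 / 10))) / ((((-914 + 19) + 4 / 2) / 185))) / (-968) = 8325 / 46436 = 0.18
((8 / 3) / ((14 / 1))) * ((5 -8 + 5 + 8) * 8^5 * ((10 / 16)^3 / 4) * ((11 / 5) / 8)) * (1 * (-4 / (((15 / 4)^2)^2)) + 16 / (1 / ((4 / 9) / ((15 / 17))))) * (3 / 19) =71627776 / 53865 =1329.76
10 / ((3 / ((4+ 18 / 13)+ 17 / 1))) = 970 / 13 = 74.62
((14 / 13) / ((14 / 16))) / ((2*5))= 8 / 65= 0.12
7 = 7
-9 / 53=-0.17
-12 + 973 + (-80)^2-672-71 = 6618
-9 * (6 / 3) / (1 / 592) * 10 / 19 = -106560 / 19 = -5608.42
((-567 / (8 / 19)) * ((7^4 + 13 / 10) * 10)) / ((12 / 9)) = -776399337 / 32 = -24262479.28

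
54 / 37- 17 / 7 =-251 / 259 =-0.97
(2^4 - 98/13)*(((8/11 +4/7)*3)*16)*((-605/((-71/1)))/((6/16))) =77440000/6461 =11985.76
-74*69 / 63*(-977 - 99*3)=309764 / 3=103254.67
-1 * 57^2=-3249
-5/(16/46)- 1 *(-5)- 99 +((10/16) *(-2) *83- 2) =-1713/8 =-214.12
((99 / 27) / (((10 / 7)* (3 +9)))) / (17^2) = 77 / 104040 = 0.00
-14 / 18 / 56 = -1 / 72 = -0.01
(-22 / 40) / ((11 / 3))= -3 / 20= -0.15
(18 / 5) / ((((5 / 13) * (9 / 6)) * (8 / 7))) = 5.46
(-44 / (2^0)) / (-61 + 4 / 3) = 132 / 179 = 0.74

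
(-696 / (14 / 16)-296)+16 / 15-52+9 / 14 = -239761 / 210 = -1141.72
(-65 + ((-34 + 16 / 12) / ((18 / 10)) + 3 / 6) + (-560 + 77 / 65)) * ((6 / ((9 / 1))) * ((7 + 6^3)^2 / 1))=-111966683473 / 5265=-21266226.68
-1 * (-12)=12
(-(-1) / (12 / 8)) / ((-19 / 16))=-32 / 57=-0.56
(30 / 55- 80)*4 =-317.82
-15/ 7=-2.14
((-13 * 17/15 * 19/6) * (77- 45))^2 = 4513689856/2025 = 2228982.64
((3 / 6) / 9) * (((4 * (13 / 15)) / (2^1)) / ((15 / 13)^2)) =2197 / 30375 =0.07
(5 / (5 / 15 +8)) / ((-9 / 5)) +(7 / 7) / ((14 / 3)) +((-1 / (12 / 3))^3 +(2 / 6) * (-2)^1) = -359 / 448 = -0.80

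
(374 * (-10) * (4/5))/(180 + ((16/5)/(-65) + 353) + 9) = -486200/88067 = -5.52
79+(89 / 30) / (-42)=99451 / 1260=78.93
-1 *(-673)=673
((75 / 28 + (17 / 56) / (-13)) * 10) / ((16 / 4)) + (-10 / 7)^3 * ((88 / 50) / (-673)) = 319088785 / 48014512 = 6.65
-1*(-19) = 19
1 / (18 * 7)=1 / 126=0.01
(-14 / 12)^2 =49 / 36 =1.36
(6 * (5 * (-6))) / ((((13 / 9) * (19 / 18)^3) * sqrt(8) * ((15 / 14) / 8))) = -17635968 * sqrt(2) / 89167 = -279.71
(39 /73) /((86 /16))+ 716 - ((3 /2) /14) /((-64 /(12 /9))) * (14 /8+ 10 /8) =1007039945 /1406272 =716.11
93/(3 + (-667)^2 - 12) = 93/444880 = 0.00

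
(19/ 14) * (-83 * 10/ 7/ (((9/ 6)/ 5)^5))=-788500000/ 11907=-66221.55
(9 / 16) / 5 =9 / 80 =0.11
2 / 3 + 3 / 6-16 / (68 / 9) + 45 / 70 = -110 / 357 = -0.31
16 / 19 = 0.84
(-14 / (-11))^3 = 2744 / 1331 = 2.06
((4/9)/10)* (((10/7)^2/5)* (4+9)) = 104/441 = 0.24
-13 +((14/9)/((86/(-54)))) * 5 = -769/43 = -17.88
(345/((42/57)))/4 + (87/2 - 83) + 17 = 5295/56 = 94.55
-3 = -3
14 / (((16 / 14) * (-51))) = -49 / 204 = -0.24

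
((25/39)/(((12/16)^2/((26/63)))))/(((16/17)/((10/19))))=8500/32319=0.26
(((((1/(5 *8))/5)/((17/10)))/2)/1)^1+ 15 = 10201/680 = 15.00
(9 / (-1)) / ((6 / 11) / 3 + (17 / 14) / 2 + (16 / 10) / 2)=-13860 / 2447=-5.66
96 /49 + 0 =96 /49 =1.96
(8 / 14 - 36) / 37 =-248 / 259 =-0.96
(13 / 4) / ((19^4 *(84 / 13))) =169 / 43787856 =0.00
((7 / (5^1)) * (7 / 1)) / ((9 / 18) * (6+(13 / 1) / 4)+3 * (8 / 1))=0.34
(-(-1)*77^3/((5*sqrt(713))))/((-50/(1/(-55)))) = 41503*sqrt(713)/891250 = 1.24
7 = 7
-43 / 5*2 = -86 / 5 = -17.20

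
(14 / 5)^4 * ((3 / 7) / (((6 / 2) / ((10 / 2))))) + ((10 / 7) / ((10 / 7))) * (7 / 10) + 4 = 12151 / 250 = 48.60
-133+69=-64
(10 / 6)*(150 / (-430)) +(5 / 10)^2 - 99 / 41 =-19365 / 7052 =-2.75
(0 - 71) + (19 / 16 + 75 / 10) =-997 / 16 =-62.31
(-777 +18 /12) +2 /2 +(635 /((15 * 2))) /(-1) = -2387 /3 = -795.67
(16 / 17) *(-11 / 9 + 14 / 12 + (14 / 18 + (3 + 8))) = 11.03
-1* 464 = -464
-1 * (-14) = 14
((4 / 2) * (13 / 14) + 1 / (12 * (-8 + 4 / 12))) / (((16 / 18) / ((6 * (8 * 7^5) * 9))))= 693713727 / 46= 15080733.20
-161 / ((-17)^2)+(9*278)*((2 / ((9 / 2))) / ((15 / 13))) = 4175369 / 4335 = 963.18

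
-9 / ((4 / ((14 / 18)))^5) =-16807 / 6718464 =-0.00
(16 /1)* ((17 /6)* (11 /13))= 1496 /39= 38.36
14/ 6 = 7/ 3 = 2.33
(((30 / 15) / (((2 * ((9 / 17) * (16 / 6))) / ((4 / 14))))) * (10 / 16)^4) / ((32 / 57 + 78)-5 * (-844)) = 201875 / 28100624384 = 0.00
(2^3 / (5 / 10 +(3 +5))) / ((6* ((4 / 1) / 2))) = 4 / 51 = 0.08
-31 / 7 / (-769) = 31 / 5383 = 0.01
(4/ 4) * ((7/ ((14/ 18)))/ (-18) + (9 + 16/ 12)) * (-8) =-236/ 3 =-78.67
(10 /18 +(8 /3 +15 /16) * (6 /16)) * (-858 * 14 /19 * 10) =-10995985 /912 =-12057.00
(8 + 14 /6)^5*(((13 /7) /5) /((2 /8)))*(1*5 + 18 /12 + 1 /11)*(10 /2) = 107931899270 /18711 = 5768366.16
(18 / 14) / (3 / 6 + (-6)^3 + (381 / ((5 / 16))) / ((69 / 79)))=690 / 633479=0.00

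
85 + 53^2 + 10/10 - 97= 2798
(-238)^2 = 56644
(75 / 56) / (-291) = -25 / 5432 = -0.00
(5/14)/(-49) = -5/686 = -0.01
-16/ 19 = -0.84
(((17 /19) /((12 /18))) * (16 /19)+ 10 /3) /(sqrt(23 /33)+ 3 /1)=79761 /49457 - 2417 * sqrt(759) /148371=1.16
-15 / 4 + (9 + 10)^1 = 61 / 4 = 15.25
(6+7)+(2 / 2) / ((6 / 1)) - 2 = 67 / 6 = 11.17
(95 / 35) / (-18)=-19 / 126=-0.15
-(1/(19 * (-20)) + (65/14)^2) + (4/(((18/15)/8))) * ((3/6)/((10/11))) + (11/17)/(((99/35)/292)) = 85338401/1424430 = 59.91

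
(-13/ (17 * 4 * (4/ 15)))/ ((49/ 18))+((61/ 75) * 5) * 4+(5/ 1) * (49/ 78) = 8292561/ 433160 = 19.14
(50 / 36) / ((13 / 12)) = 50 / 39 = 1.28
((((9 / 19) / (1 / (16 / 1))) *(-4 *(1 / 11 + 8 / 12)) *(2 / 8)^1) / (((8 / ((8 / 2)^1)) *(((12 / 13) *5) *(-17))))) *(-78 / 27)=-3380 / 31977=-0.11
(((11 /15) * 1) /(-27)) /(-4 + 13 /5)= 11 /567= 0.02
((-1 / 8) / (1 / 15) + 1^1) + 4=25 / 8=3.12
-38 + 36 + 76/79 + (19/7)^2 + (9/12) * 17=19.08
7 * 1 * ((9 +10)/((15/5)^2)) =133/9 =14.78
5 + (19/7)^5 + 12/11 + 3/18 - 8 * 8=99371057/1109262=89.58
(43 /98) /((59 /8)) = 172 /2891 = 0.06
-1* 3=-3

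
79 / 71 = 1.11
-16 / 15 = -1.07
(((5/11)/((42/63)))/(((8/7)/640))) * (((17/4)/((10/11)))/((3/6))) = 3570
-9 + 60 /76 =-156 /19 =-8.21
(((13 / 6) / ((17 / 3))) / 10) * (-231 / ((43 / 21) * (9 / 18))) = -63063 / 7310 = -8.63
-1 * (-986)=986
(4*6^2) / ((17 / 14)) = 2016 / 17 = 118.59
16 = 16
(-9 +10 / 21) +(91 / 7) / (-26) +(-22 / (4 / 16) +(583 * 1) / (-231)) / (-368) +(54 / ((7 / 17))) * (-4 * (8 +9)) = -68983931 / 7728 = -8926.49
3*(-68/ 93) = -68/ 31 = -2.19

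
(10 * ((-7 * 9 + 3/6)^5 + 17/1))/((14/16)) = -152587887905/14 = -10899134850.36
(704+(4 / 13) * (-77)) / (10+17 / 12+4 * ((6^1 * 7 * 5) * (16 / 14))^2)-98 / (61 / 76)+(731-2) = 1330695998609 / 2192595041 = 606.90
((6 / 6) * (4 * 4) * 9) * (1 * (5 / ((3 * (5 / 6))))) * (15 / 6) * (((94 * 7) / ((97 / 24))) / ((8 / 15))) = 21319200 / 97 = 219785.57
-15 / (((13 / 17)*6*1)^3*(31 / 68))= -417605 / 1225926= -0.34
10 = 10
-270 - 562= -832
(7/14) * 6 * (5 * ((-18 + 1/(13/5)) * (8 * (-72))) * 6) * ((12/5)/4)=547908.92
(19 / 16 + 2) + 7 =163 / 16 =10.19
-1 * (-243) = 243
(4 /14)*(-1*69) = -138 /7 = -19.71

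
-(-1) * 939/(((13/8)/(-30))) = -17335.38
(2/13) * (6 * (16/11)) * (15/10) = 288/143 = 2.01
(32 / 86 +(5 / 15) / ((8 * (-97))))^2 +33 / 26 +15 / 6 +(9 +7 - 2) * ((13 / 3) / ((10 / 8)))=34157390285753 / 651352703040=52.44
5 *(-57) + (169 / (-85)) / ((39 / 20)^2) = -43685 / 153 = -285.52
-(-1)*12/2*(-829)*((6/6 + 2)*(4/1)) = -59688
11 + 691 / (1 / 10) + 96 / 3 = 6953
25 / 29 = 0.86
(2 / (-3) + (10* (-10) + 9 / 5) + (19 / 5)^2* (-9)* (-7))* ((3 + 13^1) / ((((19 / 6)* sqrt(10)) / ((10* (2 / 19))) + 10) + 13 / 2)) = 1541270016 / 1308595 - 1405046656* sqrt(10) / 6542975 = 498.73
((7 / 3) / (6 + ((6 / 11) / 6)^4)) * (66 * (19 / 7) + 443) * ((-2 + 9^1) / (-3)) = -446330885 / 790623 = -564.53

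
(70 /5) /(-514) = -7 /257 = -0.03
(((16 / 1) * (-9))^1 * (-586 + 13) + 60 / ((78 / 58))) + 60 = 1074016 / 13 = 82616.62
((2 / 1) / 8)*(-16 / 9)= -0.44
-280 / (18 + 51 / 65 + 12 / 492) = -373100 / 25063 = -14.89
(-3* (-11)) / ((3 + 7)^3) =33 / 1000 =0.03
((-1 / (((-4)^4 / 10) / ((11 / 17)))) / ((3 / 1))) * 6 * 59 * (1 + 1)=-3245 / 544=-5.97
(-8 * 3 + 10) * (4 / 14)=-4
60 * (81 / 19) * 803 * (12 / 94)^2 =140492880 / 41971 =3347.38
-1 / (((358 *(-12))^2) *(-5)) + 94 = 94.00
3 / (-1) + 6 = 3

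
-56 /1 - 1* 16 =-72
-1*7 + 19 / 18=-107 / 18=-5.94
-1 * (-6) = 6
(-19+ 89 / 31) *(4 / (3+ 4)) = -2000 / 217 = -9.22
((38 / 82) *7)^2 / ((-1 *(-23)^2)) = -17689 / 889249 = -0.02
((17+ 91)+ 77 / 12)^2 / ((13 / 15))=9425645 / 624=15105.20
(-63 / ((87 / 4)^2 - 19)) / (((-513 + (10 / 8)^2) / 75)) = 0.02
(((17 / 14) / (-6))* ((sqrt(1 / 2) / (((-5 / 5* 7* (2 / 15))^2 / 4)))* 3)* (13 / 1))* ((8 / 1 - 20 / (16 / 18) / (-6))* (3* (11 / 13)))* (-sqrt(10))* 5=12086.04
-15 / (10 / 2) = -3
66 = 66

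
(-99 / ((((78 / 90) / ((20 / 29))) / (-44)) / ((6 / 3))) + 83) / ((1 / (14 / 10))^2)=129599659 / 9425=13750.63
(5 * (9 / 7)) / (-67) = -45 / 469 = -0.10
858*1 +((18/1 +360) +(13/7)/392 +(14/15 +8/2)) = 51077011/41160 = 1240.94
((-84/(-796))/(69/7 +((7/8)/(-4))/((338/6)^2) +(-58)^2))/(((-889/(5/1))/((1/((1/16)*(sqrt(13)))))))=-0.00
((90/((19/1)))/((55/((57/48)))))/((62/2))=9/2728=0.00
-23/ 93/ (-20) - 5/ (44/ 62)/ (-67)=161101/ 1370820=0.12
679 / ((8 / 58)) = 19691 / 4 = 4922.75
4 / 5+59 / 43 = 467 / 215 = 2.17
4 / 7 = 0.57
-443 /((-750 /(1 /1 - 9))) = -1772 /375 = -4.73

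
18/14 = 9/7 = 1.29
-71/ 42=-1.69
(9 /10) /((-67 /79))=-711 /670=-1.06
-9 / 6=-3 / 2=-1.50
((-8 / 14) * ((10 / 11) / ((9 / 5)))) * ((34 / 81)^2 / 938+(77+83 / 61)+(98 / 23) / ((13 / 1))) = -883254244944800 / 38893509998343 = -22.71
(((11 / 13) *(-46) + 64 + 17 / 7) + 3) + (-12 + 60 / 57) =33816 / 1729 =19.56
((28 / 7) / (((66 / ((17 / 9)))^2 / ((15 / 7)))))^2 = 2088025 / 42362284041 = 0.00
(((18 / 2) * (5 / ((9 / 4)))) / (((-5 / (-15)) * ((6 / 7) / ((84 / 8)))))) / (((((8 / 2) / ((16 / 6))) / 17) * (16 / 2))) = 4165 / 4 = 1041.25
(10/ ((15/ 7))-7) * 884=-6188/ 3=-2062.67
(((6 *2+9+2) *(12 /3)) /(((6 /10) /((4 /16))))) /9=115 /27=4.26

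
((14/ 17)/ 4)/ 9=7/ 306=0.02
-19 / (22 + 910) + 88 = 81997 / 932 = 87.98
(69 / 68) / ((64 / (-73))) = -5037 / 4352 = -1.16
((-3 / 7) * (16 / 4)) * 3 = -36 / 7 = -5.14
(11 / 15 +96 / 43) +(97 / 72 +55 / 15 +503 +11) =8080247 / 15480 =521.98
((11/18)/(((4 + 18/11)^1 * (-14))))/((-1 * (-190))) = -121/2968560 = -0.00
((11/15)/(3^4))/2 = 11/2430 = 0.00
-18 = -18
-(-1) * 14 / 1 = 14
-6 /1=-6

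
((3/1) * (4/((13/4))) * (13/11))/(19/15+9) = 360/847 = 0.43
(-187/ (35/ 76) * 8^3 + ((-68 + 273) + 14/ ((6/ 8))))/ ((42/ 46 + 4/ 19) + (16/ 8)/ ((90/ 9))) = -9529286239/ 60732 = -156907.17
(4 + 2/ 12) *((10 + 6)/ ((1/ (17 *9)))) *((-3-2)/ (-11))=51000/ 11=4636.36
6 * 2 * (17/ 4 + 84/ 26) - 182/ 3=1135/ 39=29.10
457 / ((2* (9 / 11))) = 5027 / 18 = 279.28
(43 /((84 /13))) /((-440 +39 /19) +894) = 10621 /727860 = 0.01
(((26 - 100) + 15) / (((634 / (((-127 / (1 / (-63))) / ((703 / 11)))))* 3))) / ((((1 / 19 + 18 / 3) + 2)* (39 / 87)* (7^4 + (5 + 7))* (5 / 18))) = -395241 / 246250355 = -0.00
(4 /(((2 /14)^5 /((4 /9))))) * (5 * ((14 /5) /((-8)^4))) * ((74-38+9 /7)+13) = 184877 /36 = 5135.47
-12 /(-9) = 4 /3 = 1.33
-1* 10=-10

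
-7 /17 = -0.41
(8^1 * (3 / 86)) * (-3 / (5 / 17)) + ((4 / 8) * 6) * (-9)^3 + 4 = -469957 / 215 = -2185.85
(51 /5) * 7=357 /5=71.40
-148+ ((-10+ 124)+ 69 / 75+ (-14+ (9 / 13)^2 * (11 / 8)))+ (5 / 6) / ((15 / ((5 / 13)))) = -14114761 / 304200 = -46.40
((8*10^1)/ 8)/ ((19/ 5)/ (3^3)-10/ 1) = -1350/ 1331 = -1.01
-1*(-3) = 3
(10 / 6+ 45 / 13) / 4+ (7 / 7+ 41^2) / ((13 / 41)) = 206936 / 39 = 5306.05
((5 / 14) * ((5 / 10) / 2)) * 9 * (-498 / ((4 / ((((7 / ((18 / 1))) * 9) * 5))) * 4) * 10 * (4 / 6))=-93375 / 32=-2917.97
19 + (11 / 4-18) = 15 / 4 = 3.75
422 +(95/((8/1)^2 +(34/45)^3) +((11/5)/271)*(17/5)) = 886636840167/2093583400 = 423.50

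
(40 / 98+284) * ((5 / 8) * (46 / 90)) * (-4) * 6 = -320528 / 147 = -2180.46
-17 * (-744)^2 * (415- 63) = -3312359424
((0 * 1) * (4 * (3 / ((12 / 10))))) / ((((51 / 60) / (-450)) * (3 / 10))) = 0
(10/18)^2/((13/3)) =25/351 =0.07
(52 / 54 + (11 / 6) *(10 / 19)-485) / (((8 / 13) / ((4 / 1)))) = -1610804 / 513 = -3139.97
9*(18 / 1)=162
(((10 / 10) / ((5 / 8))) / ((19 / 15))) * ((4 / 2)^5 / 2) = 384 / 19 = 20.21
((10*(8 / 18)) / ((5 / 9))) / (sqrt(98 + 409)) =8*sqrt(3) / 39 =0.36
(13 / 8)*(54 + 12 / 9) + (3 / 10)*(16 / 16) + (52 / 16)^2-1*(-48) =35707 / 240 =148.78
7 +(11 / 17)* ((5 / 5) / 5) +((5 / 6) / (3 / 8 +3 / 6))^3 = 7.99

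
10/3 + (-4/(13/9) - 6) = -212/39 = -5.44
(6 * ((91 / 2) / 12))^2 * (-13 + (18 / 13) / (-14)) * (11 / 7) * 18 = -191763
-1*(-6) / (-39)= -2 / 13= -0.15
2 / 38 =1 / 19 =0.05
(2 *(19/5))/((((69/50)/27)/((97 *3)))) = 995220/23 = 43270.43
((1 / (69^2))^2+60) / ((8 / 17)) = 23120463437 / 181336968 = 127.50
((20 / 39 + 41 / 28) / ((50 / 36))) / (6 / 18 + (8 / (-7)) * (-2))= 19431 / 35750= 0.54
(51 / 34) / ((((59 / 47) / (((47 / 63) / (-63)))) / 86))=-94987 / 78057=-1.22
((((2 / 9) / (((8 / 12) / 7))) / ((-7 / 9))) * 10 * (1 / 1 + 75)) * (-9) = 20520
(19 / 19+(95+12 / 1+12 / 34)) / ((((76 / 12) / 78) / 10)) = 4310280 / 323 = 13344.52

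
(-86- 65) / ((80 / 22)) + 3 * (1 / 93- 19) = -122131 / 1240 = -98.49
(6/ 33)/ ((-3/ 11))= -2/ 3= -0.67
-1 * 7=-7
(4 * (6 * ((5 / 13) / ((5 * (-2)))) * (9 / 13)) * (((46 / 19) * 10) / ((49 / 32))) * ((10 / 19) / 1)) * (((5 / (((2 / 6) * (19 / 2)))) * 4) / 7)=-1907712000 / 397595653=-4.80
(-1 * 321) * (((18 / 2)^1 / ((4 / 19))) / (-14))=54891 / 56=980.20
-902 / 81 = -11.14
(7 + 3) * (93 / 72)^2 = 4805 / 288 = 16.68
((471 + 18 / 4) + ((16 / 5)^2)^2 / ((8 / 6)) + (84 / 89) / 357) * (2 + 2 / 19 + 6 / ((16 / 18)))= 705323064071 / 143735000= 4907.11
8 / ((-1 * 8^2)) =-1 / 8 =-0.12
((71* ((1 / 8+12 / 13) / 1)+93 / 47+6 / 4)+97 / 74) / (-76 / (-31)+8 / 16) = 148018149 / 5516108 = 26.83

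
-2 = -2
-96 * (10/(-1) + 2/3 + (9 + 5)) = -448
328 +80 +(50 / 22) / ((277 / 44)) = 113116 / 277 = 408.36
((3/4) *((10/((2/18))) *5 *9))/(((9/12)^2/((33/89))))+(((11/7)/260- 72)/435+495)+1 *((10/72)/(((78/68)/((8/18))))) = 14252064514439/5707365300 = 2497.14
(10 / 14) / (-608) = -5 / 4256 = -0.00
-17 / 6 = -2.83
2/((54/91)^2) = 8281/1458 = 5.68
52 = 52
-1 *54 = -54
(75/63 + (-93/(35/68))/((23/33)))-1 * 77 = -809156/2415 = -335.05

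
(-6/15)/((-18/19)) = 19/45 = 0.42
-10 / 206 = -5 / 103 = -0.05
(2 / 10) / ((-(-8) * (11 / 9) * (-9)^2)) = 1 / 3960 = 0.00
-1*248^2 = -61504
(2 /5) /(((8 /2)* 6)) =1 /60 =0.02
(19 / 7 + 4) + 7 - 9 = 33 / 7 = 4.71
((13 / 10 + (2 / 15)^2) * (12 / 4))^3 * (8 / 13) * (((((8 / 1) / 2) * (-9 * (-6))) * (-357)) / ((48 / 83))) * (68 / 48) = -35013703941013 / 4875000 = -7182298.24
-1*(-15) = 15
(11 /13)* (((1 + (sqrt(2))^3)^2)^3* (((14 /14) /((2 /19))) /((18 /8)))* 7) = 3218600* sqrt(2) /117 + 517902 /13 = 78742.78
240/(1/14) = 3360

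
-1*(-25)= 25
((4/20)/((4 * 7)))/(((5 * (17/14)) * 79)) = 1/67150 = 0.00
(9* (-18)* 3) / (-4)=243 / 2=121.50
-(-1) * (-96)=-96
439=439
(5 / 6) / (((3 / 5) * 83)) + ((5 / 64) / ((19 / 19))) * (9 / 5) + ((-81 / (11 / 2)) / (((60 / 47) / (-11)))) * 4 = 121374319 / 239040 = 507.76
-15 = -15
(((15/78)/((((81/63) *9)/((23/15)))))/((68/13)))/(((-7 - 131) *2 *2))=-7/793152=-0.00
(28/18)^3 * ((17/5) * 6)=93296/1215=76.79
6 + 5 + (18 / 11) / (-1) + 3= 136 / 11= 12.36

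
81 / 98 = 0.83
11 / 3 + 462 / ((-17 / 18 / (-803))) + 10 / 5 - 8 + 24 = 20034349 / 51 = 392830.37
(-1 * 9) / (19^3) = -9 / 6859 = -0.00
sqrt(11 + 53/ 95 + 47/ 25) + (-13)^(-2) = 1/ 169 + sqrt(121277)/ 95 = 3.67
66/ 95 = 0.69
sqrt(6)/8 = 0.31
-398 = -398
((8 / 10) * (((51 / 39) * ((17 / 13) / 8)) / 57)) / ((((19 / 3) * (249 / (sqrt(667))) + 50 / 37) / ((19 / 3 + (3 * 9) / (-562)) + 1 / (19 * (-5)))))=-7168098989699 / 1050090686071276122 + 33003346322887 * sqrt(667) / 2763396542292831900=0.00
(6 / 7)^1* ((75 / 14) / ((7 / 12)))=7.87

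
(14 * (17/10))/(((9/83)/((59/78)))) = 582743/3510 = 166.02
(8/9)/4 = 0.22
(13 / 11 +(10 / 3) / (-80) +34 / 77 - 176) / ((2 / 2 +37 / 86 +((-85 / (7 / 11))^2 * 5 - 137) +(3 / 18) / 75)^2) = -3449600515265625 / 156909800717445289050328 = -0.00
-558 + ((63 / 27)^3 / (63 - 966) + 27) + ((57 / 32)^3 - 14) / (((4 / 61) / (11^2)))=-7275081611441 / 456523776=-15935.82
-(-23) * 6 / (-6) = -23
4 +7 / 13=4.54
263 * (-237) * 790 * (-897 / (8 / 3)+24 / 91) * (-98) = -42170978313135 / 26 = -1621960704351.35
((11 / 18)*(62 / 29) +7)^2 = 4700224 / 68121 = 69.00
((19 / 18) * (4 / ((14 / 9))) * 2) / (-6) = -19 / 21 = -0.90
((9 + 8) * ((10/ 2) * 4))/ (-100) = -17/ 5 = -3.40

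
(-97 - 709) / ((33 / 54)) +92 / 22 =-14462 / 11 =-1314.73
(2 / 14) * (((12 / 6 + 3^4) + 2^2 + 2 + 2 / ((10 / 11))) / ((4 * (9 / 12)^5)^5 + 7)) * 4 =105553116266496 / 15738707901875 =6.71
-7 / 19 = -0.37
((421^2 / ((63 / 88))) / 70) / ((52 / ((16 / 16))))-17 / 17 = 1920986 / 28665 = 67.02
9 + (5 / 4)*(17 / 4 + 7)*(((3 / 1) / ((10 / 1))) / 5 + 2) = 1215 / 32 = 37.97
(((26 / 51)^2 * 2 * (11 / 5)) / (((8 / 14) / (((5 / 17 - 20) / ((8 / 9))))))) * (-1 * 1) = 871871 / 19652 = 44.37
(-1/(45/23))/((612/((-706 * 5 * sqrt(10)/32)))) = 8119 * sqrt(10)/88128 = 0.29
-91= -91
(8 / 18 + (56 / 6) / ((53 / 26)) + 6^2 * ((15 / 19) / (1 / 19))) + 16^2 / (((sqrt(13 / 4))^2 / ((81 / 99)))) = 41572600 / 68211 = 609.47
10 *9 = 90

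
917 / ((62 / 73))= 66941 / 62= 1079.69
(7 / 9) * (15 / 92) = 35 / 276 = 0.13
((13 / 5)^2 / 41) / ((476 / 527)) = 5239 / 28700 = 0.18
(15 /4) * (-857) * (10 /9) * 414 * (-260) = 384364500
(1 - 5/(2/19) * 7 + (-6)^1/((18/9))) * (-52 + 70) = -6021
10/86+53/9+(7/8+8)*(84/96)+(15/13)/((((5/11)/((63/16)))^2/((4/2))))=601908839/3219840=186.94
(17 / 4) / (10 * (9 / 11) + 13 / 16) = 748 / 1583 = 0.47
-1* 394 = -394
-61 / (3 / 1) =-61 / 3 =-20.33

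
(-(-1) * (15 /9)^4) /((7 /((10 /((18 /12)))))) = 12500 /1701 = 7.35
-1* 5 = -5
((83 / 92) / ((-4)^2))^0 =1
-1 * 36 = -36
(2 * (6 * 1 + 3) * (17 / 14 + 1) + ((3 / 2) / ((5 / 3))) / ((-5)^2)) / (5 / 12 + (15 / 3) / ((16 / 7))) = 1675512 / 109375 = 15.32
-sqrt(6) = -2.45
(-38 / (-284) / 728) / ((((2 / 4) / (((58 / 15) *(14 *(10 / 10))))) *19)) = 0.00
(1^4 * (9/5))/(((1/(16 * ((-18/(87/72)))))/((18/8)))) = -139968/145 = -965.30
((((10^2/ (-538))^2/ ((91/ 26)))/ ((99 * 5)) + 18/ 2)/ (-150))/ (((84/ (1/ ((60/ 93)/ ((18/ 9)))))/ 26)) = -181880572471/ 3159208899000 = -0.06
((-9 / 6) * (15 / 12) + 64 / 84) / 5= -0.22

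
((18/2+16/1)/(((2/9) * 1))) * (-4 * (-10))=4500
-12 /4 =-3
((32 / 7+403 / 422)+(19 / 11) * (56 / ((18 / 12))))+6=7409729 / 97482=76.01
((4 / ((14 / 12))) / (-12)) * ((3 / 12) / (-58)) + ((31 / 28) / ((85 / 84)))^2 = 7030213 / 5866700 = 1.20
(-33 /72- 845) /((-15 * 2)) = 20291 /720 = 28.18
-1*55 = -55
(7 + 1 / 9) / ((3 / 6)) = 128 / 9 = 14.22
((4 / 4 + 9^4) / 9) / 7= 6562 / 63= 104.16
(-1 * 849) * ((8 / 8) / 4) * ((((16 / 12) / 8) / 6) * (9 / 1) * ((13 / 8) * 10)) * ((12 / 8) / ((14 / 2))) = -165555 / 896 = -184.77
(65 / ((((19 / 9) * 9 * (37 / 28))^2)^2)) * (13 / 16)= 32461520 / 244242535681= 0.00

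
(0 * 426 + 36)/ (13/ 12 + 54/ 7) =3024/ 739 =4.09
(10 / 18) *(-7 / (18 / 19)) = -665 / 162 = -4.10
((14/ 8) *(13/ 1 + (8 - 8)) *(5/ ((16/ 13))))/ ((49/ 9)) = 7605/ 448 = 16.98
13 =13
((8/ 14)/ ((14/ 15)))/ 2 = 15/ 49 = 0.31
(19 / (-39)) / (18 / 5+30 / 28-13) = 1330 / 22737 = 0.06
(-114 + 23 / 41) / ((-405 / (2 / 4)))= 4651 / 33210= 0.14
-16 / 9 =-1.78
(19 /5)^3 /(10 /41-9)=-281219 /44875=-6.27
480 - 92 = 388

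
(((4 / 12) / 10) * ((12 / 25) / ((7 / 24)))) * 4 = 0.22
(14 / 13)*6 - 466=-459.54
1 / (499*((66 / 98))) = 0.00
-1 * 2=-2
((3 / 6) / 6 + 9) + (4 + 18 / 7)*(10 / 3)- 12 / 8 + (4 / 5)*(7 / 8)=12679 / 420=30.19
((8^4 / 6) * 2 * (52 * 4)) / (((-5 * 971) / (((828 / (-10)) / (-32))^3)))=-614968848 / 606875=-1013.34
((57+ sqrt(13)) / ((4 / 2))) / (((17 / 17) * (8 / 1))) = sqrt(13) / 16+ 57 / 16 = 3.79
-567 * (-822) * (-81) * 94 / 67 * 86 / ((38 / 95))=-762967798740 / 67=-11387579085.67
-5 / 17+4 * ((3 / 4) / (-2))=-61 / 34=-1.79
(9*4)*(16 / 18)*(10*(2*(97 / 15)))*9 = 37248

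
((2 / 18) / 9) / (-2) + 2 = 323 / 162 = 1.99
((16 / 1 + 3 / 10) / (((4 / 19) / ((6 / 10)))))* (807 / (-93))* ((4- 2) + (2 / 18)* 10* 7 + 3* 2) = -59149603 / 9300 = -6360.17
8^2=64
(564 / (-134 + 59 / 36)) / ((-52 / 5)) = 0.41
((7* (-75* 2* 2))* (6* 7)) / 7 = -12600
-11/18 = -0.61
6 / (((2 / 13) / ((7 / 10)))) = 273 / 10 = 27.30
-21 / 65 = -0.32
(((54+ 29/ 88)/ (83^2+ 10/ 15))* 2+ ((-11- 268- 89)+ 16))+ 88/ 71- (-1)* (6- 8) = -22776715703/ 64569956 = -352.74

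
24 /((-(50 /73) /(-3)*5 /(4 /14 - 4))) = -68328 /875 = -78.09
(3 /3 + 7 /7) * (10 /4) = 5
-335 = -335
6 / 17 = 0.35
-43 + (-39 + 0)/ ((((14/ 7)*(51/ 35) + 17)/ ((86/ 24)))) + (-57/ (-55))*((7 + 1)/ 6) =-48.64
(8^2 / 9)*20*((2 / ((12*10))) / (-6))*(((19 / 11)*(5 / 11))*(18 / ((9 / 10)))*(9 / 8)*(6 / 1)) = -15200 / 363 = -41.87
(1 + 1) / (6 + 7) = 2 / 13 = 0.15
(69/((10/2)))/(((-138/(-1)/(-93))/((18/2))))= -837/10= -83.70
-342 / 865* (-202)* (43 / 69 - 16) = -24432708 / 19895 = -1228.08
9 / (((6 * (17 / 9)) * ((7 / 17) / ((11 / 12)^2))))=363 / 224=1.62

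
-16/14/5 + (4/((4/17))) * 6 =3562/35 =101.77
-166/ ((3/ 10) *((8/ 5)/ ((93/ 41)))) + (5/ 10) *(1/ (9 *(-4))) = -2315741/ 2952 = -784.47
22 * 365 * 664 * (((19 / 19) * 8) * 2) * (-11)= -938417920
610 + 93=703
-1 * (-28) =28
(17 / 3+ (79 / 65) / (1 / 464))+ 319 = 173278 / 195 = 888.61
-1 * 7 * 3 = -21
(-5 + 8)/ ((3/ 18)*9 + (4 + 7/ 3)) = 18/ 47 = 0.38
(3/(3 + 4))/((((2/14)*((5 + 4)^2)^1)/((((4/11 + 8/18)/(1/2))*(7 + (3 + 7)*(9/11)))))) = 0.91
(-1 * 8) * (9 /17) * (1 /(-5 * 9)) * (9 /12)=6 /85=0.07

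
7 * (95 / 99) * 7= 4655 / 99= 47.02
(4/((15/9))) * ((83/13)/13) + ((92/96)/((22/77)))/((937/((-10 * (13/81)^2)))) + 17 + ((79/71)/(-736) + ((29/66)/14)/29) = 1139842823839823447/62706777150457440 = 18.18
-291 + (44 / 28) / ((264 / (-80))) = -6121 / 21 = -291.48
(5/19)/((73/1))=0.00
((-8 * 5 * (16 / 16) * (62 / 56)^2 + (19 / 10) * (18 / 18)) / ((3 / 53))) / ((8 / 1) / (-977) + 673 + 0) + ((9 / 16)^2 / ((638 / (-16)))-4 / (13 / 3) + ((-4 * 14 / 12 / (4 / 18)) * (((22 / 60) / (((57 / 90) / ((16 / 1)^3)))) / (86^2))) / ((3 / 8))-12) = -187015312669050259 / 5821772680083360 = -32.12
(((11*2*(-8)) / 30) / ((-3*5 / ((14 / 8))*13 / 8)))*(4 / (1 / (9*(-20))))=-19712 / 65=-303.26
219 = 219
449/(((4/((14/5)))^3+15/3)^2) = 52824401/7371225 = 7.17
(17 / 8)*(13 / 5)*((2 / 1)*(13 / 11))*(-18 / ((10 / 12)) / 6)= -25857 / 550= -47.01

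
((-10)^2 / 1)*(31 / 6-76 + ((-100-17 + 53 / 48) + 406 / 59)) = -12733225 / 708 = -17984.78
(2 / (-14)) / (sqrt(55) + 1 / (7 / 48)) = 48 / 391 - 7* sqrt(55) / 391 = -0.01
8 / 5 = 1.60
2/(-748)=-0.00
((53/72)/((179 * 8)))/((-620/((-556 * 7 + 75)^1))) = 202301/63924480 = 0.00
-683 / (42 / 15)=-3415 / 14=-243.93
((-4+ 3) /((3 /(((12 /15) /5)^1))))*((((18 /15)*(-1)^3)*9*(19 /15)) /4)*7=798 /625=1.28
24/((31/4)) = 96/31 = 3.10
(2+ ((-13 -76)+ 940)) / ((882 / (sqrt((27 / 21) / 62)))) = 853 * sqrt(434) / 127596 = 0.14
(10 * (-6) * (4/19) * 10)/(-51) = 800/323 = 2.48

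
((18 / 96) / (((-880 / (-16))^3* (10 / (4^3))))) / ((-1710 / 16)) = -16 / 237084375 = -0.00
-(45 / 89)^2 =-2025 / 7921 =-0.26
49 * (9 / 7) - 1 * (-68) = 131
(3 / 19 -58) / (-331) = 1099 / 6289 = 0.17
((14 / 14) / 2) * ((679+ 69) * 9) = 3366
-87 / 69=-29 / 23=-1.26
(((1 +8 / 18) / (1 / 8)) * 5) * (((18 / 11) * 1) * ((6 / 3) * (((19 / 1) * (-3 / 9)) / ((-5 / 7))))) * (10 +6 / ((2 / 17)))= 3375008 / 33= 102272.97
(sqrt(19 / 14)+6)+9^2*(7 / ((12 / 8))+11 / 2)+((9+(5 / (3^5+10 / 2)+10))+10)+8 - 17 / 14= sqrt(266) / 14+1502171 / 1736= 866.47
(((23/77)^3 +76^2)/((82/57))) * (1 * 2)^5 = 58655986800/456533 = 128481.37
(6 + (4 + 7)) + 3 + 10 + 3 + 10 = 43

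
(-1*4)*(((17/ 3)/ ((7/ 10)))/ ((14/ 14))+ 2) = -848/ 21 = -40.38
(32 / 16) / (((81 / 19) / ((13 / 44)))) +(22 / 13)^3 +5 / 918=166079110 / 33277959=4.99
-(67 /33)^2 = -4489 /1089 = -4.12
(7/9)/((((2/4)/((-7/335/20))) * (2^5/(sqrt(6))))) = -0.00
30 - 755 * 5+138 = -3607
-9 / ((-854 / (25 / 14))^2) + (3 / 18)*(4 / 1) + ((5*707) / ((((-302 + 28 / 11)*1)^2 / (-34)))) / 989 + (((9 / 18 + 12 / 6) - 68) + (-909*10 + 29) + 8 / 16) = -9125.33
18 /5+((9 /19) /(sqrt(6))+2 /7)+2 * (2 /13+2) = 8.39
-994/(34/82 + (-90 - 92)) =40754/7445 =5.47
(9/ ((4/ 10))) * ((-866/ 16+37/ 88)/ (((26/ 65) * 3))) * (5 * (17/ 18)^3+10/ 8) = -1881834125/ 342144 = -5500.12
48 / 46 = 1.04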